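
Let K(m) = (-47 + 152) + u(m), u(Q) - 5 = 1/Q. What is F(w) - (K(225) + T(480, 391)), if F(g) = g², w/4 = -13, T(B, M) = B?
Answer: 475649/225 ≈ 2114.0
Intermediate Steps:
w = -52 (w = 4*(-13) = -52)
u(Q) = 5 + 1/Q
K(m) = 110 + 1/m (K(m) = (-47 + 152) + (5 + 1/m) = 105 + (5 + 1/m) = 110 + 1/m)
F(w) - (K(225) + T(480, 391)) = (-52)² - ((110 + 1/225) + 480) = 2704 - ((110 + 1/225) + 480) = 2704 - (24751/225 + 480) = 2704 - 1*132751/225 = 2704 - 132751/225 = 475649/225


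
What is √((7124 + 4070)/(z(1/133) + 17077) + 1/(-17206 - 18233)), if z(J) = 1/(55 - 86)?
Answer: 2*√178015848474811490/1042272803 ≈ 0.80961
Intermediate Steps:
z(J) = -1/31 (z(J) = 1/(-31) = -1/31)
√((7124 + 4070)/(z(1/133) + 17077) + 1/(-17206 - 18233)) = √((7124 + 4070)/(-1/31 + 17077) + 1/(-17206 - 18233)) = √(11194/(529386/31) + 1/(-35439)) = √(11194*(31/529386) - 1/35439) = √(173507/264693 - 1/35439) = √(683183320/1042272803) = 2*√178015848474811490/1042272803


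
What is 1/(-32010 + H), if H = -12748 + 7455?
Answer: -1/37303 ≈ -2.6807e-5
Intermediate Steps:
H = -5293
1/(-32010 + H) = 1/(-32010 - 5293) = 1/(-37303) = -1/37303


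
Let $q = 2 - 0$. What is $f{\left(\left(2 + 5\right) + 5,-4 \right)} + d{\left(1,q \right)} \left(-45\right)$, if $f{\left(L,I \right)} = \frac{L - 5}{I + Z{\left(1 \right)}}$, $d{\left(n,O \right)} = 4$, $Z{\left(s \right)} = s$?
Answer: $- \frac{547}{3} \approx -182.33$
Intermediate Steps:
$q = 2$ ($q = 2 + 0 = 2$)
$f{\left(L,I \right)} = \frac{-5 + L}{1 + I}$ ($f{\left(L,I \right)} = \frac{L - 5}{I + 1} = \frac{-5 + L}{1 + I}$)
$f{\left(\left(2 + 5\right) + 5,-4 \right)} + d{\left(1,q \right)} \left(-45\right) = \frac{-5 + \left(\left(2 + 5\right) + 5\right)}{1 - 4} + 4 \left(-45\right) = \frac{-5 + \left(7 + 5\right)}{-3} - 180 = - \frac{-5 + 12}{3} - 180 = \left(- \frac{1}{3}\right) 7 - 180 = - \frac{7}{3} - 180 = - \frac{547}{3}$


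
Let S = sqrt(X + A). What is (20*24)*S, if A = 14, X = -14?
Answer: 0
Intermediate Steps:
S = 0 (S = sqrt(-14 + 14) = sqrt(0) = 0)
(20*24)*S = (20*24)*0 = 480*0 = 0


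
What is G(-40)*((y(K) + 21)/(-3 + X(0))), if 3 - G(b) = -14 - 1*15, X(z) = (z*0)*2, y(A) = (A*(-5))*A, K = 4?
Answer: 1888/3 ≈ 629.33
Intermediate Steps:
y(A) = -5*A² (y(A) = (-5*A)*A = -5*A²)
X(z) = 0 (X(z) = 0*2 = 0)
G(b) = 32 (G(b) = 3 - (-14 - 1*15) = 3 - (-14 - 15) = 3 - 1*(-29) = 3 + 29 = 32)
G(-40)*((y(K) + 21)/(-3 + X(0))) = 32*((-5*4² + 21)/(-3 + 0)) = 32*((-5*16 + 21)/(-3)) = 32*((-80 + 21)*(-⅓)) = 32*(-59*(-⅓)) = 32*(59/3) = 1888/3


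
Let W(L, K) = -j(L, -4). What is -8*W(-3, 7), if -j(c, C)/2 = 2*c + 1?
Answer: 80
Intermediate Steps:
j(c, C) = -2 - 4*c (j(c, C) = -2*(2*c + 1) = -2*(1 + 2*c) = -2 - 4*c)
W(L, K) = 2 + 4*L (W(L, K) = -(-2 - 4*L) = 2 + 4*L)
-8*W(-3, 7) = -8*(2 + 4*(-3)) = -8*(2 - 12) = -8*(-10) = 80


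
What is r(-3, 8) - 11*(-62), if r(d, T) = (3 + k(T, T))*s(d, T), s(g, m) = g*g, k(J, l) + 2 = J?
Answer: 763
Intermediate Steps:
k(J, l) = -2 + J
s(g, m) = g**2
r(d, T) = d**2*(1 + T) (r(d, T) = (3 + (-2 + T))*d**2 = (1 + T)*d**2 = d**2*(1 + T))
r(-3, 8) - 11*(-62) = (-3)**2*(1 + 8) - 11*(-62) = 9*9 + 682 = 81 + 682 = 763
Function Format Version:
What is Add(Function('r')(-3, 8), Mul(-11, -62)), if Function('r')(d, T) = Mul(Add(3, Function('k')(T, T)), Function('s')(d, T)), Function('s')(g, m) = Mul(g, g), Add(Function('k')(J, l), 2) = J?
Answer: 763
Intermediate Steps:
Function('k')(J, l) = Add(-2, J)
Function('s')(g, m) = Pow(g, 2)
Function('r')(d, T) = Mul(Pow(d, 2), Add(1, T)) (Function('r')(d, T) = Mul(Add(3, Add(-2, T)), Pow(d, 2)) = Mul(Add(1, T), Pow(d, 2)) = Mul(Pow(d, 2), Add(1, T)))
Add(Function('r')(-3, 8), Mul(-11, -62)) = Add(Mul(Pow(-3, 2), Add(1, 8)), Mul(-11, -62)) = Add(Mul(9, 9), 682) = Add(81, 682) = 763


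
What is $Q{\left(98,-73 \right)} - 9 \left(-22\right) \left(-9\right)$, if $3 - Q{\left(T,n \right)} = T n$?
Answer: $5375$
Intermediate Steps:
$Q{\left(T,n \right)} = 3 - T n$
$Q{\left(98,-73 \right)} - 9 \left(-22\right) \left(-9\right) = \left(3 - 98 \left(-73\right)\right) - 9 \left(-22\right) \left(-9\right) = \left(3 + 7154\right) - \left(-198\right) \left(-9\right) = 7157 - 1782 = 5375$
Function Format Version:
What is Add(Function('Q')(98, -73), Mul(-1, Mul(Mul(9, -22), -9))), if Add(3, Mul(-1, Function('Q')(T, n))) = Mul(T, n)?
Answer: 5375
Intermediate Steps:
Function('Q')(T, n) = Add(3, Mul(-1, T, n)) (Function('Q')(T, n) = Add(3, Mul(-1, Mul(T, n))) = Add(3, Mul(-1, T, n)))
Add(Function('Q')(98, -73), Mul(-1, Mul(Mul(9, -22), -9))) = Add(Add(3, Mul(-1, 98, -73)), Mul(-1, Mul(Mul(9, -22), -9))) = Add(Add(3, 7154), Mul(-1, Mul(-198, -9))) = Add(7157, Mul(-1, 1782)) = Add(7157, -1782) = 5375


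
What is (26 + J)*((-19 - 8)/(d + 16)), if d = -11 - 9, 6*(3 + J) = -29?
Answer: 981/8 ≈ 122.63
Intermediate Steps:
J = -47/6 (J = -3 + (⅙)*(-29) = -3 - 29/6 = -47/6 ≈ -7.8333)
d = -20
(26 + J)*((-19 - 8)/(d + 16)) = (26 - 47/6)*((-19 - 8)/(-20 + 16)) = 109*(-27/(-4))/6 = 109*(-27*(-¼))/6 = (109/6)*(27/4) = 981/8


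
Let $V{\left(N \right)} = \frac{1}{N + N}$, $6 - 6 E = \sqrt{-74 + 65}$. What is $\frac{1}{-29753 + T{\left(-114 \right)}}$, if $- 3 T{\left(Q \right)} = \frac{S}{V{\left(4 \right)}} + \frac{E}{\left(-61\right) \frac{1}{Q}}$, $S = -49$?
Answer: $- \frac{992043183}{29387251845250} - \frac{10431 i}{29387251845250} \approx -3.3758 \cdot 10^{-5} - 3.5495 \cdot 10^{-10} i$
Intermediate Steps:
$E = 1 - \frac{i}{2}$ ($E = 1 - \frac{\sqrt{-74 + 65}}{6} = 1 - \frac{\sqrt{-9}}{6} = 1 - \frac{3 i}{6} = 1 - \frac{i}{2} \approx 1.0 - 0.5 i$)
$V{\left(N \right)} = \frac{1}{2 N}$
$T{\left(Q \right)} = \frac{392}{3} + \frac{Q \left(1 - \frac{i}{2}\right)}{183}$ ($T{\left(Q \right)} = - \frac{- \frac{49}{\frac{1}{2} \cdot \frac{1}{4}} + \frac{1 - \frac{i}{2}}{\left(-61\right) \frac{1}{Q}}}{3} = - \frac{- \frac{49}{\frac{1}{2} \cdot \frac{1}{4}} + \left(1 - \frac{i}{2}\right) \left(- \frac{Q}{61}\right)}{3} = - \frac{- 49 \frac{1}{\frac{1}{8}} - \frac{Q \left(1 - \frac{i}{2}\right)}{61}}{3} = - \frac{\left(-49\right) 8 - \frac{Q \left(1 - \frac{i}{2}\right)}{61}}{3} = - \frac{-392 - \frac{Q \left(1 - \frac{i}{2}\right)}{61}}{3} = \frac{392}{3} + \frac{Q \left(1 - \frac{i}{2}\right)}{183}$)
$\frac{1}{-29753 + T{\left(-114 \right)}} = \frac{1}{-29753 + \left(\frac{392}{3} + \frac{1}{366} \left(-114\right) \left(2 - i\right)\right)} = \frac{1}{-29753 + \left(\frac{392}{3} - \left(\frac{38}{61} - \frac{19 i}{61}\right)\right)} = \frac{1}{-29753 + \left(\frac{23798}{183} + \frac{19 i}{61}\right)} = \frac{1}{- \frac{5421001}{183} + \frac{19 i}{61}} = \frac{33489 \left(- \frac{5421001}{183} - \frac{19 i}{61}\right)}{29387251845250}$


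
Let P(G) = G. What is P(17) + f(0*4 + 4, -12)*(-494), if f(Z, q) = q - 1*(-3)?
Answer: 4463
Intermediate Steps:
f(Z, q) = 3 + q (f(Z, q) = q + 3 = 3 + q)
P(17) + f(0*4 + 4, -12)*(-494) = 17 + (3 - 12)*(-494) = 17 - 9*(-494) = 17 + 4446 = 4463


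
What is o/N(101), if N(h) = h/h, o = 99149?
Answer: 99149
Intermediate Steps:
N(h) = 1
o/N(101) = 99149/1 = 99149*1 = 99149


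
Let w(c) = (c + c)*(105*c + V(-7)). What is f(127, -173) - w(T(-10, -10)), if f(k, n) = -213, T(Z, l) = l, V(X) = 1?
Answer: -21193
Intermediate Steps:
w(c) = 2*c*(1 + 105*c) (w(c) = (c + c)*(105*c + 1) = (2*c)*(1 + 105*c) = 2*c*(1 + 105*c))
f(127, -173) - w(T(-10, -10)) = -213 - 2*(-10)*(1 + 105*(-10)) = -213 - 2*(-10)*(1 - 1050) = -213 - 2*(-10)*(-1049) = -213 - 1*20980 = -213 - 20980 = -21193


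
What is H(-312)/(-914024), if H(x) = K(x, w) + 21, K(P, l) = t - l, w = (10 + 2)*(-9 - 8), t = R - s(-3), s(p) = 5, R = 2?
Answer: -111/457012 ≈ -0.00024288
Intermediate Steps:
t = -3 (t = 2 - 1*5 = 2 - 5 = -3)
w = -204 (w = 12*(-17) = -204)
K(P, l) = -3 - l
H(x) = 222 (H(x) = (-3 - 1*(-204)) + 21 = (-3 + 204) + 21 = 201 + 21 = 222)
H(-312)/(-914024) = 222/(-914024) = 222*(-1/914024) = -111/457012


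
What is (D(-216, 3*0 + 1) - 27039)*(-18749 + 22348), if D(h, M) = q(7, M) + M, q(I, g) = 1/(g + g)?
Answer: -194615925/2 ≈ -9.7308e+7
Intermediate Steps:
q(I, g) = 1/(2*g)
D(h, M) = M + 1/(2*M) (D(h, M) = 1/(2*M) + M = M + 1/(2*M))
(D(-216, 3*0 + 1) - 27039)*(-18749 + 22348) = (((3*0 + 1) + 1/(2*(3*0 + 1))) - 27039)*(-18749 + 22348) = (((0 + 1) + 1/(2*(0 + 1))) - 27039)*3599 = ((1 + (½)/1) - 27039)*3599 = ((1 + (½)*1) - 27039)*3599 = ((1 + ½) - 27039)*3599 = (3/2 - 27039)*3599 = -54075/2*3599 = -194615925/2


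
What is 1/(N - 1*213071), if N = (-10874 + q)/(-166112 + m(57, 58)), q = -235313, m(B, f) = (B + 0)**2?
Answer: -162863/34701136086 ≈ -4.6933e-6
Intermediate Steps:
m(B, f) = B**2
N = 246187/162863 (N = (-10874 - 235313)/(-166112 + 57**2) = -246187/(-166112 + 3249) = -246187/(-162863) = -246187*(-1/162863) = 246187/162863 ≈ 1.5116)
1/(N - 1*213071) = 1/(246187/162863 - 1*213071) = 1/(246187/162863 - 213071) = 1/(-34701136086/162863) = -162863/34701136086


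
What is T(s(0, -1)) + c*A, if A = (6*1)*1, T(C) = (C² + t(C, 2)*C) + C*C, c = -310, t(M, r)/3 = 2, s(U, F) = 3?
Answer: -1824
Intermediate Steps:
t(M, r) = 6 (t(M, r) = 3*2 = 6)
T(C) = 2*C² + 6*C (T(C) = (C² + 6*C) + C*C = (C² + 6*C) + C² = 2*C² + 6*C)
A = 6 (A = 6*1 = 6)
T(s(0, -1)) + c*A = 2*3*(3 + 3) - 310*6 = 2*3*6 - 1860 = 36 - 1860 = -1824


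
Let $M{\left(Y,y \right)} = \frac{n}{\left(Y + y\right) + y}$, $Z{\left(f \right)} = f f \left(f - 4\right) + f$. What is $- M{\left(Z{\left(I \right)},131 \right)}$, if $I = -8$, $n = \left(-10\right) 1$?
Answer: $- \frac{5}{257} \approx -0.019455$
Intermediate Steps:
$n = -10$
$Z{\left(f \right)} = f + f^{2} \left(-4 + f\right)$ ($Z{\left(f \right)} = f^{2} \left(-4 + f\right) + f = f + f^{2} \left(-4 + f\right)$)
$M{\left(Y,y \right)} = - \frac{10}{Y + 2 y}$ ($M{\left(Y,y \right)} = - \frac{10}{\left(Y + y\right) + y} = - \frac{10}{Y + 2 y}$)
$- M{\left(Z{\left(I \right)},131 \right)} = - \frac{-10}{- 8 \left(1 + \left(-8\right)^{2} - -32\right) + 2 \cdot 131} = - \frac{-10}{- 8 \left(1 + 64 + 32\right) + 262} = - \frac{-10}{\left(-8\right) 97 + 262} = - \frac{-10}{-776 + 262} = - \frac{-10}{-514} = - \frac{\left(-10\right) \left(-1\right)}{514} = \left(-1\right) \frac{5}{257} = - \frac{5}{257}$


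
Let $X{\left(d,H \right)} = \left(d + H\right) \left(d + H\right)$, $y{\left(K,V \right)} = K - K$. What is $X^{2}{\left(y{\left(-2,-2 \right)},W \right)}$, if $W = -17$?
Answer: $83521$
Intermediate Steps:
$y{\left(K,V \right)} = 0$
$X{\left(d,H \right)} = \left(H + d\right)^{2}$ ($X{\left(d,H \right)} = \left(H + d\right) \left(H + d\right) = \left(H + d\right)^{2}$)
$X^{2}{\left(y{\left(-2,-2 \right)},W \right)} = \left(\left(-17 + 0\right)^{2}\right)^{2} = \left(\left(-17\right)^{2}\right)^{2} = 289^{2} = 83521$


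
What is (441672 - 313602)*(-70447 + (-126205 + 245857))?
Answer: 6301684350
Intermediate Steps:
(441672 - 313602)*(-70447 + (-126205 + 245857)) = 128070*(-70447 + 119652) = 128070*49205 = 6301684350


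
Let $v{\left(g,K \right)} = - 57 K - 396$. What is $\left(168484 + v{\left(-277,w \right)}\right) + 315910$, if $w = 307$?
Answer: $466499$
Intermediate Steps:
$v{\left(g,K \right)} = -396 - 57 K$
$\left(168484 + v{\left(-277,w \right)}\right) + 315910 = \left(168484 - 17895\right) + 315910 = 150589 + 315910 = 466499$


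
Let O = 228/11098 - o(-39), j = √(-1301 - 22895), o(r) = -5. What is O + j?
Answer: 27859/5549 + 2*I*√6049 ≈ 5.0205 + 155.55*I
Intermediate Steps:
j = 2*I*√6049 (j = √(-24196) = 2*I*√6049 ≈ 155.55*I)
O = 27859/5549 (O = 228/11098 - 1*(-5) = 228*(1/11098) + 5 = 114/5549 + 5 = 27859/5549 ≈ 5.0205)
O + j = 27859/5549 + 2*I*√6049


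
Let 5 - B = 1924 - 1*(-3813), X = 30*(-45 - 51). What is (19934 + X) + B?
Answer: 11322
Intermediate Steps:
X = -2880 (X = 30*(-96) = -2880)
B = -5732 (B = 5 - (1924 - 1*(-3813)) = 5 - (1924 + 3813) = 5 - 1*5737 = 5 - 5737 = -5732)
(19934 + X) + B = (19934 - 2880) - 5732 = 17054 - 5732 = 11322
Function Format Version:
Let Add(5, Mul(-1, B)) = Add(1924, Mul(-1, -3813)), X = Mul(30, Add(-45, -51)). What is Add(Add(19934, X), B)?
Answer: 11322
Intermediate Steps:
X = -2880 (X = Mul(30, -96) = -2880)
B = -5732 (B = Add(5, Mul(-1, Add(1924, Mul(-1, -3813)))) = Add(5, Mul(-1, Add(1924, 3813))) = Add(5, Mul(-1, 5737)) = Add(5, -5737) = -5732)
Add(Add(19934, X), B) = Add(Add(19934, -2880), -5732) = Add(17054, -5732) = 11322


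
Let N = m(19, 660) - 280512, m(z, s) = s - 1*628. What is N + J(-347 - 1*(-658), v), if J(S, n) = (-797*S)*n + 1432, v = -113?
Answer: 27729923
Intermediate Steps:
m(z, s) = -628 + s (m(z, s) = s - 628 = -628 + s)
N = -280480 (N = (-628 + 660) - 280512 = 32 - 280512 = -280480)
J(S, n) = 1432 - 797*S*n (J(S, n) = -797*S*n + 1432 = 1432 - 797*S*n)
N + J(-347 - 1*(-658), v) = -280480 + (1432 - 797*(-347 - 1*(-658))*(-113)) = -280480 + (1432 - 797*(-347 + 658)*(-113)) = -280480 + (1432 - 797*311*(-113)) = -280480 + (1432 + 28008971) = -280480 + 28010403 = 27729923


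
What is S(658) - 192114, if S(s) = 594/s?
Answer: -63205209/329 ≈ -1.9211e+5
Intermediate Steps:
S(658) - 192114 = 594/658 - 192114 = 594*(1/658) - 192114 = 297/329 - 192114 = -63205209/329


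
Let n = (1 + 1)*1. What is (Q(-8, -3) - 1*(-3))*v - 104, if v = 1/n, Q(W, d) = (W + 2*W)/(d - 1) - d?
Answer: -98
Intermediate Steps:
Q(W, d) = -d + 3*W/(-1 + d) (Q(W, d) = (3*W)/(-1 + d) - d = 3*W/(-1 + d) - d = -d + 3*W/(-1 + d))
n = 2 (n = 2*1 = 2)
v = ½ (v = 1/2 = ½ ≈ 0.50000)
(Q(-8, -3) - 1*(-3))*v - 104 = ((-3 - 1*(-3)² + 3*(-8))/(-1 - 3) - 1*(-3))*(½) - 104 = ((-3 - 1*9 - 24)/(-4) + 3)*(½) - 104 = (-(-3 - 9 - 24)/4 + 3)*(½) - 104 = (-¼*(-36) + 3)*(½) - 104 = (9 + 3)*(½) - 104 = 12*(½) - 104 = 6 - 104 = -98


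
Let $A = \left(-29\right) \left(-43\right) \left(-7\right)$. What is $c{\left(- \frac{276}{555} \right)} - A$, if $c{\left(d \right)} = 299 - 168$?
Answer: $8860$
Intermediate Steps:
$c{\left(d \right)} = 131$
$A = -8729$ ($A = 1247 \left(-7\right) = -8729$)
$c{\left(- \frac{276}{555} \right)} - A = 131 - -8729 = 131 + 8729 = 8860$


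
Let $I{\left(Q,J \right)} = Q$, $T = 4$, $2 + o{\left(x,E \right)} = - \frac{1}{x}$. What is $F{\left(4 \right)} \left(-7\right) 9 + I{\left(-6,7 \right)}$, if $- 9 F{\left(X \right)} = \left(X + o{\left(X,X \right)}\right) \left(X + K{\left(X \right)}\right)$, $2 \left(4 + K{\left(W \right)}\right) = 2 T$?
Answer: $43$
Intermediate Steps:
$o{\left(x,E \right)} = -2 - \frac{1}{x}$
$K{\left(W \right)} = 0$ ($K{\left(W \right)} = -4 + \frac{2 \cdot 4}{2} = -4 + \frac{1}{2} \cdot 8 = -4 + 4 = 0$)
$F{\left(X \right)} = - \frac{X \left(-2 + X - \frac{1}{X}\right)}{9}$ ($F{\left(X \right)} = - \frac{\left(X - \left(2 + \frac{1}{X}\right)\right) \left(X + 0\right)}{9} = - \frac{\left(-2 + X - \frac{1}{X}\right) X}{9} = - \frac{X \left(-2 + X - \frac{1}{X}\right)}{9}$)
$F{\left(4 \right)} \left(-7\right) 9 + I{\left(-6,7 \right)} = \left(\frac{1}{9} - \frac{4^{2}}{9} + \frac{2}{9} \cdot 4\right) \left(-7\right) 9 - 6 = \left(\frac{1}{9} - \frac{16}{9} + \frac{8}{9}\right) \left(-7\right) 9 - 6 = \left(- \frac{7}{9}\right) \left(-7\right) 9 - 6 = \frac{49}{9} \cdot 9 - 6 = 49 - 6 = 43$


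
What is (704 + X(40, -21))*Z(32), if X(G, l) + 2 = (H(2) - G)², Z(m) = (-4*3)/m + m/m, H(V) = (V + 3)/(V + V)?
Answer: 176285/128 ≈ 1377.2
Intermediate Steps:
H(V) = (3 + V)/(2*V) (H(V) = (3 + V)/((2*V)) = (3 + V)*(1/(2*V)) = (3 + V)/(2*V))
Z(m) = 1 - 12/m (Z(m) = -12/m + 1 = 1 - 12/m)
X(G, l) = -2 + (5/4 - G)² (X(G, l) = -2 + ((½)*(3 + 2)/2 - G)² = -2 + ((½)*(½)*5 - G)² = -2 + (5/4 - G)²)
(704 + X(40, -21))*Z(32) = (704 + (-2 + (-5 + 4*40)²/16))*((-12 + 32)/32) = (704 + (-2 + (-5 + 160)²/16))*((1/32)*20) = (704 + (-2 + (1/16)*155²))*(5/8) = (704 + (-2 + (1/16)*24025))*(5/8) = (704 + (-2 + 24025/16))*(5/8) = (704 + 23993/16)*(5/8) = (35257/16)*(5/8) = 176285/128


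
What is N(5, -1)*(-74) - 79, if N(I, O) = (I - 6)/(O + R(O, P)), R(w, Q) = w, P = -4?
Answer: -116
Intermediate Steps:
N(I, O) = (-6 + I)/(2*O) (N(I, O) = (I - 6)/(O + O) = (-6 + I)/((2*O)) = (-6 + I)*(1/(2*O)) = (-6 + I)/(2*O))
N(5, -1)*(-74) - 79 = ((1/2)*(-6 + 5)/(-1))*(-74) - 79 = ((1/2)*(-1)*(-1))*(-74) - 79 = (1/2)*(-74) - 79 = -37 - 79 = -116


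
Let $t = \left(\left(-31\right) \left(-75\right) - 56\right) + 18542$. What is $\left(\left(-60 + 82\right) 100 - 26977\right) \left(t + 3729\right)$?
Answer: $-608027580$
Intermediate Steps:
$t = 20811$ ($t = \left(2325 - 56\right) + 18542 = 2269 + 18542 = 20811$)
$\left(\left(-60 + 82\right) 100 - 26977\right) \left(t + 3729\right) = \left(\left(-60 + 82\right) 100 - 26977\right) \left(20811 + 3729\right) = \left(22 \cdot 100 - 26977\right) 24540 = \left(2200 - 26977\right) 24540 = \left(-24777\right) 24540 = -608027580$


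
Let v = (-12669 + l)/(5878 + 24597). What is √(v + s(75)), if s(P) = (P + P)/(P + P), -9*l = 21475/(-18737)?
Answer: √68582893459691219/342606045 ≈ 0.76439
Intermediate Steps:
l = 21475/168633 (l = -21475/(9*(-18737)) = -21475*(-1)/(9*18737) = -⅑*(-21475/18737) = 21475/168633 ≈ 0.12735)
v = -2136390002/5139090675 (v = (-12669 + 21475/168633)/(5878 + 24597) = -2136390002/168633/30475 = -2136390002/168633*1/30475 = -2136390002/5139090675 ≈ -0.41571)
s(P) = 1 (s(P) = (2*P)/((2*P)) = (2*P)*(1/(2*P)) = 1)
√(v + s(75)) = √(-2136390002/5139090675 + 1) = √(3002700673/5139090675) = √68582893459691219/342606045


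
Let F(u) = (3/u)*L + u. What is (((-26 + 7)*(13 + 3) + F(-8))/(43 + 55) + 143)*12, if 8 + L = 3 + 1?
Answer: 82221/49 ≈ 1678.0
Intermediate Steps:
L = -4 (L = -8 + (3 + 1) = -8 + 4 = -4)
F(u) = u - 12/u (F(u) = (3/u)*(-4) + u = -12/u + u = u - 12/u)
(((-26 + 7)*(13 + 3) + F(-8))/(43 + 55) + 143)*12 = (((-26 + 7)*(13 + 3) + (-8 - 12/(-8)))/(43 + 55) + 143)*12 = ((-19*16 + (-8 - 12*(-⅛)))/98 + 143)*12 = ((-304 + (-8 + 3/2))*(1/98) + 143)*12 = ((-304 - 13/2)*(1/98) + 143)*12 = (-621/2*1/98 + 143)*12 = (-621/196 + 143)*12 = (27407/196)*12 = 82221/49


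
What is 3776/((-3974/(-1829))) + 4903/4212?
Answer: 14554418485/8369244 ≈ 1739.0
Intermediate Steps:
3776/((-3974/(-1829))) + 4903/4212 = 3776/((-3974*(-1/1829))) + 4903*(1/4212) = 3776/(3974/1829) + 4903/4212 = 3776*(1829/3974) + 4903/4212 = 3453152/1987 + 4903/4212 = 14554418485/8369244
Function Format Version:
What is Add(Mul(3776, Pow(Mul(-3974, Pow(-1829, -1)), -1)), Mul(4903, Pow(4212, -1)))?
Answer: Rational(14554418485, 8369244) ≈ 1739.0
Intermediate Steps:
Add(Mul(3776, Pow(Mul(-3974, Pow(-1829, -1)), -1)), Mul(4903, Pow(4212, -1))) = Add(Mul(3776, Pow(Mul(-3974, Rational(-1, 1829)), -1)), Mul(4903, Rational(1, 4212))) = Add(Mul(3776, Pow(Rational(3974, 1829), -1)), Rational(4903, 4212)) = Add(Mul(3776, Rational(1829, 3974)), Rational(4903, 4212)) = Add(Rational(3453152, 1987), Rational(4903, 4212)) = Rational(14554418485, 8369244)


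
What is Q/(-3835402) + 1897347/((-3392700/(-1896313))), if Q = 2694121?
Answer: 2299938057262345987/2168728060900 ≈ 1.0605e+6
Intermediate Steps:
Q/(-3835402) + 1897347/((-3392700/(-1896313))) = 2694121/(-3835402) + 1897347/((-3392700/(-1896313))) = 2694121*(-1/3835402) + 1897347/((-3392700*(-1/1896313))) = -2694121/3835402 + 1897347/(3392700/1896313) = -2694121/3835402 + 1897347*(1896313/3392700) = -2694121/3835402 + 1199321260537/1130900 = 2299938057262345987/2168728060900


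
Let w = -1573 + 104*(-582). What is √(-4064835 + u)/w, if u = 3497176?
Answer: -I*√567659/62101 ≈ -0.012132*I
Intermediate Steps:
w = -62101 (w = -1573 - 60528 = -62101)
√(-4064835 + u)/w = √(-4064835 + 3497176)/(-62101) = √(-567659)*(-1/62101) = (I*√567659)*(-1/62101) = -I*√567659/62101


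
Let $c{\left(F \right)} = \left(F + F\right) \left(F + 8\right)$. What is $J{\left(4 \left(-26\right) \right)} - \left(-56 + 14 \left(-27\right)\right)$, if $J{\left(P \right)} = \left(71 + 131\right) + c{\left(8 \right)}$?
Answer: $892$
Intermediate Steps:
$c{\left(F \right)} = 2 F \left(8 + F\right)$
$J{\left(P \right)} = 458$ ($J{\left(P \right)} = \left(71 + 131\right) + 2 \cdot 8 \left(8 + 8\right) = 202 + 2 \cdot 8 \cdot 16 = 202 + 256 = 458$)
$J{\left(4 \left(-26\right) \right)} - \left(-56 + 14 \left(-27\right)\right) = 458 - \left(-56 + 14 \left(-27\right)\right) = 458 - \left(-56 - 378\right) = 458 - -434 = 458 + 434 = 892$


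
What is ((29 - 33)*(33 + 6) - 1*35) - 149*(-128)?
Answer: 18881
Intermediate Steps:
((29 - 33)*(33 + 6) - 1*35) - 149*(-128) = (-4*39 - 35) + 19072 = (-156 - 35) + 19072 = -191 + 19072 = 18881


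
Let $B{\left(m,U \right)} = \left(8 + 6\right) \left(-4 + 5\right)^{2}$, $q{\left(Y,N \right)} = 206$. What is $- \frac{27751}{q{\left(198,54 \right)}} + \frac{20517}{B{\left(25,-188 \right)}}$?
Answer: $\frac{137071}{103} \approx 1330.8$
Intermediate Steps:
$B{\left(m,U \right)} = 14$ ($B{\left(m,U \right)} = 14 \cdot 1^{2} = 14 \cdot 1 = 14$)
$- \frac{27751}{q{\left(198,54 \right)}} + \frac{20517}{B{\left(25,-188 \right)}} = - \frac{27751}{206} + \frac{20517}{14} = \left(-27751\right) \frac{1}{206} + 20517 \cdot \frac{1}{14} = - \frac{27751}{206} + \frac{2931}{2} = \frac{137071}{103}$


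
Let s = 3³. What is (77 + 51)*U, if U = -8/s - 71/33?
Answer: -93056/297 ≈ -313.32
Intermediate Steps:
s = 27
U = -727/297 (U = -8/27 - 71/33 = -727/297 ≈ -2.4478)
(77 + 51)*U = (77 + 51)*(-727/297) = 128*(-727/297) = -93056/297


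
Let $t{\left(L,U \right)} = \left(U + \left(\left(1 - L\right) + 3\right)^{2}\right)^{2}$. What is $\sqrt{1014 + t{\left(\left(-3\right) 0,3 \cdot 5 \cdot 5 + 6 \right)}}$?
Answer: $\sqrt{10423} \approx 102.09$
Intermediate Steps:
$t{\left(L,U \right)} = \left(U + \left(4 - L\right)^{2}\right)^{2}$
$\sqrt{1014 + t{\left(\left(-3\right) 0,3 \cdot 5 \cdot 5 + 6 \right)}} = \sqrt{1014 + \left(\left(3 \cdot 5 \cdot 5 + 6\right) + \left(-4 - 0\right)^{2}\right)^{2}} = \sqrt{1014 + \left(\left(15 \cdot 5 + 6\right) + \left(-4 + 0\right)^{2}\right)^{2}} = \sqrt{1014 + \left(\left(75 + 6\right) + \left(-4\right)^{2}\right)^{2}} = \sqrt{1014 + \left(81 + 16\right)^{2}} = \sqrt{1014 + 97^{2}} = \sqrt{1014 + 9409} = \sqrt{10423}$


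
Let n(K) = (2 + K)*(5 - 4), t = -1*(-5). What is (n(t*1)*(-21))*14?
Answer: -2058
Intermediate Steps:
t = 5
n(K) = 2 + K (n(K) = (2 + K)*1 = 2 + K)
(n(t*1)*(-21))*14 = ((2 + 5*1)*(-21))*14 = ((2 + 5)*(-21))*14 = (7*(-21))*14 = -147*14 = -2058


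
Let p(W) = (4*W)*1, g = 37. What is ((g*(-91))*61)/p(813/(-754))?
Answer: 77430899/1626 ≈ 47621.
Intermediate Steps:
p(W) = 4*W
((g*(-91))*61)/p(813/(-754)) = ((37*(-91))*61)/((4*(813/(-754)))) = (-3367*61)/((4*(813*(-1/754)))) = -205387/(4*(-813/754)) = -205387/(-1626/377) = -205387*(-377/1626) = 77430899/1626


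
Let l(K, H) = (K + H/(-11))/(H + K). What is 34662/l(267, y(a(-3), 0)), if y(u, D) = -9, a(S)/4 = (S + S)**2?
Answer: 16395126/491 ≈ 33391.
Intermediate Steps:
a(S) = 16*S**2 (a(S) = 4*(S + S)**2 = 4*(2*S)**2 = 4*(4*S**2) = 16*S**2)
l(K, H) = (K - H/11)/(H + K) (l(K, H) = (K + H*(-1/11))/(H + K) = (K - H/11)/(H + K))
34662/l(267, y(a(-3), 0)) = 34662/(((267 - 1/11*(-9))/(-9 + 267))) = 34662/(((267 + 9/11)/258)) = 34662/(((1/258)*(2946/11))) = 34662/(491/473) = 34662*(473/491) = 16395126/491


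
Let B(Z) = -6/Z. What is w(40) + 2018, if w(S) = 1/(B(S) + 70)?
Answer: 2819166/1397 ≈ 2018.0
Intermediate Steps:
w(S) = 1/(70 - 6/S) (w(S) = 1/(-6/S + 70) = 1/(70 - 6/S))
w(40) + 2018 = (½)*40/(-3 + 35*40) + 2018 = (½)*40/(-3 + 1400) + 2018 = (½)*40/1397 + 2018 = (½)*40*(1/1397) + 2018 = 20/1397 + 2018 = 2819166/1397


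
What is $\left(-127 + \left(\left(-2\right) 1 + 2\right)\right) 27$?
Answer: $-3429$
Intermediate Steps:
$\left(-127 + \left(\left(-2\right) 1 + 2\right)\right) 27 = \left(-127 + \left(-2 + 2\right)\right) 27 = \left(-127 + 0\right) 27 = \left(-127\right) 27 = -3429$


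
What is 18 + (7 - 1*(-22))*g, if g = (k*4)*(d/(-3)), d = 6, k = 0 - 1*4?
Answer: 946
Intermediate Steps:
k = -4 (k = 0 - 4 = -4)
g = 32 (g = (-4*4)*(6/(-3)) = -96*(-1)/3 = -16*(-2) = 32)
18 + (7 - 1*(-22))*g = 18 + (7 - 1*(-22))*32 = 18 + (7 + 22)*32 = 18 + 29*32 = 18 + 928 = 946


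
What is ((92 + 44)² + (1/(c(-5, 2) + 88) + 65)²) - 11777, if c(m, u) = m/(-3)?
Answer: 792023703/72361 ≈ 10945.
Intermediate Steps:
c(m, u) = -m/3 (c(m, u) = m*(-⅓) = -m/3)
((92 + 44)² + (1/(c(-5, 2) + 88) + 65)²) - 11777 = ((92 + 44)² + (1/(-⅓*(-5) + 88) + 65)²) - 11777 = (136² + (1/(5/3 + 88) + 65)²) - 11777 = (18496 + (1/(269/3) + 65)²) - 11777 = (18496 + (3/269 + 65)²) - 11777 = (18496 + (17488/269)²) - 11777 = (18496 + 305830144/72361) - 11777 = 1644219200/72361 - 11777 = 792023703/72361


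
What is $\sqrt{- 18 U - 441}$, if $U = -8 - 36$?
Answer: $3 \sqrt{39} \approx 18.735$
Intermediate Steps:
$U = -44$ ($U = -8 - 36 = -44$)
$\sqrt{- 18 U - 441} = \sqrt{\left(-18\right) \left(-44\right) - 441} = \sqrt{792 - 441} = \sqrt{351} = 3 \sqrt{39}$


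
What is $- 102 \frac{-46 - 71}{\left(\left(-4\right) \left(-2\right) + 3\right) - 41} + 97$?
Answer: $- \frac{1504}{5} \approx -300.8$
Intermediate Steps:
$- 102 \frac{-46 - 71}{\left(\left(-4\right) \left(-2\right) + 3\right) - 41} + 97 = - 102 \left(- \frac{117}{\left(8 + 3\right) - 41}\right) + 97 = - 102 \left(- \frac{117}{11 - 41}\right) + 97 = - 102 \left(- \frac{117}{-30}\right) + 97 = - 102 \left(\left(-117\right) \left(- \frac{1}{30}\right)\right) + 97 = \left(-102\right) \frac{39}{10} + 97 = - \frac{1989}{5} + 97 = - \frac{1504}{5}$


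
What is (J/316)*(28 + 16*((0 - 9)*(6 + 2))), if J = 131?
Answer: -36811/79 ≈ -465.96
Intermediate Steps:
(J/316)*(28 + 16*((0 - 9)*(6 + 2))) = (131/316)*(28 + 16*((0 - 9)*(6 + 2))) = (131*(1/316))*(28 + 16*(-9*8)) = 131*(28 + 16*(-72))/316 = 131*(28 - 1152)/316 = (131/316)*(-1124) = -36811/79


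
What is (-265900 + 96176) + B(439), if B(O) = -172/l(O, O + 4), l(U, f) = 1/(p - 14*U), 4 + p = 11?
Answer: 886184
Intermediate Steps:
p = 7 (p = -4 + 11 = 7)
l(U, f) = 1/(7 - 14*U)
B(O) = -1204 + 2408*O (B(O) = -(1204 - 2408*O) = -172*(7 - 14*O) = -1204 + 2408*O)
(-265900 + 96176) + B(439) = (-265900 + 96176) + (-1204 + 2408*439) = -169724 + (-1204 + 1057112) = -169724 + 1055908 = 886184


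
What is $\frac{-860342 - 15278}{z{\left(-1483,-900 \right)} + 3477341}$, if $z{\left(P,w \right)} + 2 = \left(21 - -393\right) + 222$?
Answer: $- \frac{175124}{695595} \approx -0.25176$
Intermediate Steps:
$z{\left(P,w \right)} = 634$ ($z{\left(P,w \right)} = -2 + \left(\left(21 - -393\right) + 222\right) = -2 + \left(\left(21 + 393\right) + 222\right) = -2 + \left(414 + 222\right) = -2 + 636 = 634$)
$\frac{-860342 - 15278}{z{\left(-1483,-900 \right)} + 3477341} = \frac{-860342 - 15278}{634 + 3477341} = - \frac{875620}{3477975} = \left(-875620\right) \frac{1}{3477975} = - \frac{175124}{695595}$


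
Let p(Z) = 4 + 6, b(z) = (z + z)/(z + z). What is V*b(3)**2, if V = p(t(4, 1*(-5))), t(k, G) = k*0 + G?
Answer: 10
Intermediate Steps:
t(k, G) = G (t(k, G) = 0 + G = G)
b(z) = 1 (b(z) = (2*z)/((2*z)) = (2*z)*(1/(2*z)) = 1)
p(Z) = 10
V = 10
V*b(3)**2 = 10*1**2 = 10*1 = 10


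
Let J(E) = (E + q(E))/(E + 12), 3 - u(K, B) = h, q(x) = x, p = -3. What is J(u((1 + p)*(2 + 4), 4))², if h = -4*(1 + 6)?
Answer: 3844/1849 ≈ 2.0790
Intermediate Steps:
h = -28 (h = -4*7 = -28)
u(K, B) = 31 (u(K, B) = 3 - 1*(-28) = 3 + 28 = 31)
J(E) = 2*E/(12 + E) (J(E) = (E + E)/(E + 12) = (2*E)/(12 + E) = 2*E/(12 + E))
J(u((1 + p)*(2 + 4), 4))² = (2*31/(12 + 31))² = (2*31/43)² = (2*31*(1/43))² = (62/43)² = 3844/1849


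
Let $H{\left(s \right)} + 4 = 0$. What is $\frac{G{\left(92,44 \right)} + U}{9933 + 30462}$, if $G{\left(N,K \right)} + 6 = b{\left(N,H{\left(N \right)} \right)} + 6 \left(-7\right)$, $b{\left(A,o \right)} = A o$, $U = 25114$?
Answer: $\frac{24698}{40395} \approx 0.61141$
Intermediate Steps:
$H{\left(s \right)} = -4$ ($H{\left(s \right)} = -4 + 0 = -4$)
$G{\left(N,K \right)} = -48 - 4 N$ ($G{\left(N,K \right)} = -6 + \left(N \left(-4\right) + 6 \left(-7\right)\right) = -6 - \left(42 + 4 N\right) = -48 - 4 N$)
$\frac{G{\left(92,44 \right)} + U}{9933 + 30462} = \frac{\left(-48 - 368\right) + 25114}{9933 + 30462} = \frac{\left(-48 - 368\right) + 25114}{40395} = \left(-416 + 25114\right) \frac{1}{40395} = 24698 \cdot \frac{1}{40395} = \frac{24698}{40395}$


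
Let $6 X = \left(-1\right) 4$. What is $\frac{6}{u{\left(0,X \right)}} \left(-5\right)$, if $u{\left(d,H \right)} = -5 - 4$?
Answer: $\frac{10}{3} \approx 3.3333$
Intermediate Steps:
$X = - \frac{2}{3}$ ($X = \frac{\left(-1\right) 4}{6} = \frac{1}{6} \left(-4\right) = - \frac{2}{3} \approx -0.66667$)
$u{\left(d,H \right)} = -9$ ($u{\left(d,H \right)} = -5 - 4 = -9$)
$\frac{6}{u{\left(0,X \right)}} \left(-5\right) = \frac{6}{-9} \left(-5\right) = 6 \left(- \frac{1}{9}\right) \left(-5\right) = \left(- \frac{2}{3}\right) \left(-5\right) = \frac{10}{3}$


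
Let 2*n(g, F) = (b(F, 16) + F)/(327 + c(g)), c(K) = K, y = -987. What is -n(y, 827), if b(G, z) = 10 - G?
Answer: 1/132 ≈ 0.0075758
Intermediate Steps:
n(g, F) = 5/(327 + g) (n(g, F) = (((10 - F) + F)/(327 + g))/2 = (10/(327 + g))/2 = 5/(327 + g))
-n(y, 827) = -5/(327 - 987) = -5/(-660) = -5*(-1)/660 = -1*(-1/132) = 1/132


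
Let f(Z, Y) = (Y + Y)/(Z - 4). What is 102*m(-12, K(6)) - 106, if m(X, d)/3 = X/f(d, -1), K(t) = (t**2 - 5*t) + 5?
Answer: 12746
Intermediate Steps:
f(Z, Y) = 2*Y/(-4 + Z) (f(Z, Y) = (2*Y)/(-4 + Z) = 2*Y/(-4 + Z))
K(t) = 5 + t**2 - 5*t
m(X, d) = 3*X*(2 - d/2) (m(X, d) = 3*(X/((2*(-1)/(-4 + d)))) = 3*(X/((-2/(-4 + d)))) = 3*(X*(2 - d/2)) = 3*X*(2 - d/2))
102*m(-12, K(6)) - 106 = 102*((3/2)*(-12)*(4 - (5 + 6**2 - 5*6))) - 106 = 102*((3/2)*(-12)*(4 - (5 + 36 - 30))) - 106 = 102*((3/2)*(-12)*(4 - 1*11)) - 106 = 102*((3/2)*(-12)*(4 - 11)) - 106 = 102*((3/2)*(-12)*(-7)) - 106 = 102*126 - 106 = 12852 - 106 = 12746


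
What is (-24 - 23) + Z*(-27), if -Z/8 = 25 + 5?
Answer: 6433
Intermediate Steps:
Z = -240 (Z = -8*(25 + 5) = -8*30 = -240)
(-24 - 23) + Z*(-27) = (-24 - 23) - 240*(-27) = -47 + 6480 = 6433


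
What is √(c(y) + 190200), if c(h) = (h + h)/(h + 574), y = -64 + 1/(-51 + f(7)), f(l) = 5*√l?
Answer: √(4946905270 - 485009360*√7)/√(26009 - 2550*√7) ≈ 436.12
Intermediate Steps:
y = -64 + 1/(-51 + 5*√7) ≈ -64.026
c(h) = 2*h/(574 + h) (c(h) = (2*h)/(574 + h) = 2*h/(574 + h))
√(c(y) + 190200) = √(2*(-155315/2426 - 5*√7/2426)/(574 + (-155315/2426 - 5*√7/2426)) + 190200) = √(2*(-155315/2426 - 5*√7/2426)/(1237209/2426 - 5*√7/2426) + 190200) = √(190200 + 2*(-155315/2426 - 5*√7/2426)/(1237209/2426 - 5*√7/2426))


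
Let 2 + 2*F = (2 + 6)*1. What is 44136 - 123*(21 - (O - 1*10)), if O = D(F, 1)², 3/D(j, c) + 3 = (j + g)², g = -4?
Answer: 162399/4 ≈ 40600.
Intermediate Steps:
F = 3 (F = -1 + ((2 + 6)*1)/2 = -1 + (8*1)/2 = -1 + (½)*8 = -1 + 4 = 3)
D(j, c) = 3/(-3 + (-4 + j)²) (D(j, c) = 3/(-3 + (j - 4)²) = 3/(-3 + (-4 + j)²))
O = 9/4 (O = (3/(-3 + (-4 + 3)²))² = (3/(-3 + (-1)²))² = (3/(-3 + 1))² = (3/(-2))² = (3*(-½))² = (-3/2)² = 9/4 ≈ 2.2500)
44136 - 123*(21 - (O - 1*10)) = 44136 - 123*(21 - (9/4 - 1*10)) = 44136 - 123*(21 - (9/4 - 10)) = 44136 - 123*(21 - 1*(-31/4)) = 44136 - 123*(21 + 31/4) = 44136 - 123*115/4 = 44136 - 14145/4 = 162399/4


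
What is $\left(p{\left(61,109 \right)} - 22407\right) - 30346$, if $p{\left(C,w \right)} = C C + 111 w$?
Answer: $-36933$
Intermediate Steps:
$p{\left(C,w \right)} = C^{2} + 111 w$
$\left(p{\left(61,109 \right)} - 22407\right) - 30346 = \left(\left(61^{2} + 111 \cdot 109\right) - 22407\right) - 30346 = \left(\left(3721 + 12099\right) - 22407\right) - 30346 = \left(15820 - 22407\right) - 30346 = -6587 - 30346 = -36933$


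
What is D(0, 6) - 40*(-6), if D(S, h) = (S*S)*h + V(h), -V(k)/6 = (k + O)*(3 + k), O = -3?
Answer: 78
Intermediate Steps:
V(k) = -6*(-3 + k)*(3 + k) (V(k) = -6*(k - 3)*(3 + k) = -6*(-3 + k)*(3 + k))
D(S, h) = 54 - 6*h² + h*S² (D(S, h) = (S*S)*h + (54 - 6*h²) = S²*h + (54 - 6*h²) = h*S² + (54 - 6*h²) = 54 - 6*h² + h*S²)
D(0, 6) - 40*(-6) = (54 - 6*6² + 6*0²) - 40*(-6) = (54 - 6*36 + 6*0) + 240 = (54 - 216 + 0) + 240 = -162 + 240 = 78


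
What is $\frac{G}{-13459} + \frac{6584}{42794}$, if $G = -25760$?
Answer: $\frac{595493748}{287982223} \approx 2.0678$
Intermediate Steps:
$\frac{G}{-13459} + \frac{6584}{42794} = - \frac{25760}{-13459} + \frac{6584}{42794} = \left(-25760\right) \left(- \frac{1}{13459}\right) + 6584 \cdot \frac{1}{42794} = \frac{25760}{13459} + \frac{3292}{21397} = \frac{595493748}{287982223}$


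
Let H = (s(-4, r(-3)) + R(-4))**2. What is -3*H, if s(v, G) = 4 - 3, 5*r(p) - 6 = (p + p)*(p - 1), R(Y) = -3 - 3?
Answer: -75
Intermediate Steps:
R(Y) = -6
r(p) = 6/5 + 2*p*(-1 + p)/5 (r(p) = 6/5 + ((p + p)*(p - 1))/5 = 6/5 + ((2*p)*(-1 + p))/5 = 6/5 + (2*p*(-1 + p))/5 = 6/5 + 2*p*(-1 + p)/5)
s(v, G) = 1
H = 25 (H = (1 - 6)**2 = (-5)**2 = 25)
-3*H = -3*25 = -75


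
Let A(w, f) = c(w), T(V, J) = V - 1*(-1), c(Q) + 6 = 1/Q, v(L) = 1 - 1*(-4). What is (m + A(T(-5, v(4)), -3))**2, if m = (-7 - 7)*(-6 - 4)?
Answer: 286225/16 ≈ 17889.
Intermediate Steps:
v(L) = 5 (v(L) = 1 + 4 = 5)
c(Q) = -6 + 1/Q
T(V, J) = 1 + V (T(V, J) = V + 1 = 1 + V)
m = 140 (m = -14*(-10) = 140)
A(w, f) = -6 + 1/w
(m + A(T(-5, v(4)), -3))**2 = (140 + (-6 + 1/(1 - 5)))**2 = (140 + (-6 + 1/(-4)))**2 = (140 + (-6 - 1/4))**2 = (140 - 25/4)**2 = (535/4)**2 = 286225/16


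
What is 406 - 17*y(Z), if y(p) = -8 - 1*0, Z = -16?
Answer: 542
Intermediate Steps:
y(p) = -8 (y(p) = -8 + 0 = -8)
406 - 17*y(Z) = 406 - 17*(-8) = 406 + 136 = 542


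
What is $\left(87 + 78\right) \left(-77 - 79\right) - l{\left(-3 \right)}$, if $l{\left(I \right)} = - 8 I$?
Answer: $-25764$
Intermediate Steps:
$l{\left(I \right)} = - 8 I$
$\left(87 + 78\right) \left(-77 - 79\right) - l{\left(-3 \right)} = \left(87 + 78\right) \left(-77 - 79\right) - \left(-8\right) \left(-3\right) = 165 \left(-156\right) - 24 = -25740 - 24 = -25764$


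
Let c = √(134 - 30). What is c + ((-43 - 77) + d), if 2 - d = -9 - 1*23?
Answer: -86 + 2*√26 ≈ -75.802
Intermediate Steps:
d = 34 (d = 2 - (-9 - 1*23) = 2 - (-9 - 23) = 2 - 1*(-32) = 2 + 32 = 34)
c = 2*√26 (c = √104 = 2*√26 ≈ 10.198)
c + ((-43 - 77) + d) = 2*√26 + ((-43 - 77) + 34) = 2*√26 + (-120 + 34) = 2*√26 - 86 = -86 + 2*√26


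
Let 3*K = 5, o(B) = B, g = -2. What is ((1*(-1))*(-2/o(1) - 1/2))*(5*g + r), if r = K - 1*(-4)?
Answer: -65/6 ≈ -10.833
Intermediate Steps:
K = 5/3 (K = (⅓)*5 = 5/3 ≈ 1.6667)
r = 17/3 (r = 5/3 - 1*(-4) = 5/3 + 4 = 17/3 ≈ 5.6667)
((1*(-1))*(-2/o(1) - 1/2))*(5*g + r) = ((1*(-1))*(-2/1 - 1/2))*(5*(-2) + 17/3) = (-(-2*1 - 1*½))*(-10 + 17/3) = -(-2 - ½)*(-13/3) = -1*(-5/2)*(-13/3) = (5/2)*(-13/3) = -65/6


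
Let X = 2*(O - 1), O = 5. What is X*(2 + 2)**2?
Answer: 128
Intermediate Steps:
X = 8 (X = 2*(5 - 1) = 2*4 = 8)
X*(2 + 2)**2 = 8*(2 + 2)**2 = 8*4**2 = 8*16 = 128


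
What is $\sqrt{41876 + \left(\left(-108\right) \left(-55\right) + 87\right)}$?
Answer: $\sqrt{47903} \approx 218.87$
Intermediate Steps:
$\sqrt{41876 + \left(\left(-108\right) \left(-55\right) + 87\right)} = \sqrt{41876 + \left(5940 + 87\right)} = \sqrt{41876 + 6027} = \sqrt{47903}$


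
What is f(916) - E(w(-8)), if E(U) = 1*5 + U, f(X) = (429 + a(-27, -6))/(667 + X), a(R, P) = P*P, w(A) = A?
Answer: 5214/1583 ≈ 3.2937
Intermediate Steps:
a(R, P) = P**2
f(X) = 465/(667 + X) (f(X) = (429 + (-6)**2)/(667 + X) = (429 + 36)/(667 + X) = 465/(667 + X))
E(U) = 5 + U
f(916) - E(w(-8)) = 465/(667 + 916) - (5 - 8) = 465/1583 - 1*(-3) = 465*(1/1583) + 3 = 465/1583 + 3 = 5214/1583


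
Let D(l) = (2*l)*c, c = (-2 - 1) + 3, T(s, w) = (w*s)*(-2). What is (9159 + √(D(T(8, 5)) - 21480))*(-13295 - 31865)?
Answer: -413620440 - 90320*I*√5370 ≈ -4.1362e+8 - 6.6187e+6*I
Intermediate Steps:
T(s, w) = -2*s*w (T(s, w) = (s*w)*(-2) = -2*s*w)
c = 0 (c = -3 + 3 = 0)
D(l) = 0 (D(l) = (2*l)*0 = 0)
(9159 + √(D(T(8, 5)) - 21480))*(-13295 - 31865) = (9159 + √(0 - 21480))*(-13295 - 31865) = (9159 + √(-21480))*(-45160) = (9159 + 2*I*√5370)*(-45160) = -413620440 - 90320*I*√5370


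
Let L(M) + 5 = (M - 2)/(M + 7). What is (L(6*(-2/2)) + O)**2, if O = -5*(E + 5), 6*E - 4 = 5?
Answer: 8281/4 ≈ 2070.3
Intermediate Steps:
E = 3/2 (E = 2/3 + (1/6)*5 = 2/3 + 5/6 = 3/2 ≈ 1.5000)
L(M) = -5 + (-2 + M)/(7 + M) (L(M) = -5 + (M - 2)/(M + 7) = -5 + (-2 + M)/(7 + M))
O = -65/2 (O = -5*(3/2 + 5) = -5*13/2 = -65/2 ≈ -32.500)
(L(6*(-2/2)) + O)**2 = ((-37 - 24*(-2/2))/(7 + 6*(-2/2)) - 65/2)**2 = ((-37 - 24*(-2*1/2))/(7 + 6*(-2*1/2)) - 65/2)**2 = ((-37 - 24*(-1))/(7 + 6*(-1)) - 65/2)**2 = ((-37 - 4*(-6))/(7 - 6) - 65/2)**2 = ((-37 + 24)/1 - 65/2)**2 = (1*(-13) - 65/2)**2 = (-13 - 65/2)**2 = (-91/2)**2 = 8281/4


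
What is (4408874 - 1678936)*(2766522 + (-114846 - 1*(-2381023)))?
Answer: 13738956242662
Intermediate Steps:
(4408874 - 1678936)*(2766522 + (-114846 - 1*(-2381023))) = 2729938*(2766522 + (-114846 + 2381023)) = 2729938*(2766522 + 2266177) = 2729938*5032699 = 13738956242662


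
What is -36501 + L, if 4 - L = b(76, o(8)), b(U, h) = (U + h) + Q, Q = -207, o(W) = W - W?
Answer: -36366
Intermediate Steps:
o(W) = 0
b(U, h) = -207 + U + h (b(U, h) = (U + h) - 207 = -207 + U + h)
L = 135 (L = 4 - (-207 + 76 + 0) = 4 - 1*(-131) = 4 + 131 = 135)
-36501 + L = -36501 + 135 = -36366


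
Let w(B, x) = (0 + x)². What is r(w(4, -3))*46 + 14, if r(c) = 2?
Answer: 106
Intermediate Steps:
w(B, x) = x²
r(w(4, -3))*46 + 14 = 2*46 + 14 = 92 + 14 = 106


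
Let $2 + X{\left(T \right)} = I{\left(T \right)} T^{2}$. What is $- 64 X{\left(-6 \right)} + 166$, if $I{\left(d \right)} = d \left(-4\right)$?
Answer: $-55002$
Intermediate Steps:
$I{\left(d \right)} = - 4 d$
$X{\left(T \right)} = -2 - 4 T^{3}$ ($X{\left(T \right)} = -2 + - 4 T T^{2} = -2 - 4 T^{3}$)
$- 64 X{\left(-6 \right)} + 166 = - 64 \left(-2 - 4 \left(-6\right)^{3}\right) + 166 = - 64 \left(-2 - -864\right) + 166 = - 64 \left(-2 + 864\right) + 166 = \left(-64\right) 862 + 166 = -55168 + 166 = -55002$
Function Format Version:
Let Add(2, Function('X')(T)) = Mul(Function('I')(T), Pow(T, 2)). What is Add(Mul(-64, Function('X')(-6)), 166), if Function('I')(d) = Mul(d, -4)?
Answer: -55002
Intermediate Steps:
Function('I')(d) = Mul(-4, d)
Function('X')(T) = Add(-2, Mul(-4, Pow(T, 3))) (Function('X')(T) = Add(-2, Mul(Mul(-4, T), Pow(T, 2))) = Add(-2, Mul(-4, Pow(T, 3))))
Add(Mul(-64, Function('X')(-6)), 166) = Add(Mul(-64, Add(-2, Mul(-4, Pow(-6, 3)))), 166) = Add(Mul(-64, Add(-2, Mul(-4, -216))), 166) = Add(Mul(-64, Add(-2, 864)), 166) = Add(Mul(-64, 862), 166) = Add(-55168, 166) = -55002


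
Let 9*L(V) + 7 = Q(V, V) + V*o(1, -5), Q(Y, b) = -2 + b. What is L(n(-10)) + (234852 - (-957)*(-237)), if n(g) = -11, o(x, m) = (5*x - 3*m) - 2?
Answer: 72169/9 ≈ 8018.8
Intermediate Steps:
o(x, m) = -2 - 3*m + 5*x (o(x, m) = (-3*m + 5*x) - 2 = -2 - 3*m + 5*x)
L(V) = -1 + 19*V/9 (L(V) = -7/9 + ((-2 + V) + V*(-2 - 3*(-5) + 5*1))/9 = -7/9 + ((-2 + V) + V*(-2 + 15 + 5))/9 = -7/9 + ((-2 + V) + V*18)/9 = -7/9 + ((-2 + V) + 18*V)/9 = -7/9 + (-2 + 19*V)/9 = -7/9 + (-2/9 + 19*V/9) = -1 + 19*V/9)
L(n(-10)) + (234852 - (-957)*(-237)) = (-1 + (19/9)*(-11)) + (234852 - (-957)*(-237)) = (-1 - 209/9) + (234852 - 1*226809) = -218/9 + (234852 - 226809) = -218/9 + 8043 = 72169/9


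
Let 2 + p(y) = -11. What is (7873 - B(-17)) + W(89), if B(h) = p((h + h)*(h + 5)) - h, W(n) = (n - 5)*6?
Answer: 8373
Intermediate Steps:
p(y) = -13 (p(y) = -2 - 11 = -13)
W(n) = -30 + 6*n (W(n) = (-5 + n)*6 = -30 + 6*n)
B(h) = -13 - h
(7873 - B(-17)) + W(89) = (7873 - (-13 - 1*(-17))) + (-30 + 6*89) = (7873 - (-13 + 17)) + (-30 + 534) = (7873 - 1*4) + 504 = (7873 - 4) + 504 = 7869 + 504 = 8373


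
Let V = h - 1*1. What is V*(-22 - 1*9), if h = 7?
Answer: -186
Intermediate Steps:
V = 6 (V = 7 - 1*1 = 7 - 1 = 6)
V*(-22 - 1*9) = 6*(-22 - 1*9) = 6*(-22 - 9) = 6*(-31) = -186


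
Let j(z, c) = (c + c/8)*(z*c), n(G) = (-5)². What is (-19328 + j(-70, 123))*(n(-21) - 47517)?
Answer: 57500309731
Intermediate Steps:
n(G) = 25
j(z, c) = 9*z*c²/8 (j(z, c) = (c + c*(⅛))*(c*z) = (c + c/8)*(c*z) = (9*c/8)*(c*z) = 9*z*c²/8)
(-19328 + j(-70, 123))*(n(-21) - 47517) = (-19328 + (9/8)*(-70)*123²)*(25 - 47517) = (-19328 + (9/8)*(-70)*15129)*(-47492) = (-19328 - 4765635/4)*(-47492) = -4842947/4*(-47492) = 57500309731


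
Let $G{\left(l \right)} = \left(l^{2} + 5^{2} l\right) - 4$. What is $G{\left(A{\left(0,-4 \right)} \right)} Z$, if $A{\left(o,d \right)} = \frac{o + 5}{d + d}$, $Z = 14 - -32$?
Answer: $- \frac{28313}{32} \approx -884.78$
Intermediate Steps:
$Z = 46$ ($Z = 14 + 32 = 46$)
$A{\left(o,d \right)} = \frac{5 + o}{2 d}$
$G{\left(l \right)} = -4 + l^{2} + 25 l$ ($G{\left(l \right)} = \left(l^{2} + 25 l\right) - 4 = -4 + l^{2} + 25 l$)
$G{\left(A{\left(0,-4 \right)} \right)} Z = \left(-4 + \left(\frac{5 + 0}{2 \left(-4\right)}\right)^{2} + 25 \frac{5 + 0}{2 \left(-4\right)}\right) 46 = \left(-4 + \left(\frac{1}{2} \left(- \frac{1}{4}\right) 5\right)^{2} + 25 \cdot \frac{1}{2} \left(- \frac{1}{4}\right) 5\right) 46 = \left(-4 + \left(- \frac{5}{8}\right)^{2} + 25 \left(- \frac{5}{8}\right)\right) 46 = \left(-4 + \frac{25}{64} - \frac{125}{8}\right) 46 = \left(- \frac{1231}{64}\right) 46 = - \frac{28313}{32}$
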